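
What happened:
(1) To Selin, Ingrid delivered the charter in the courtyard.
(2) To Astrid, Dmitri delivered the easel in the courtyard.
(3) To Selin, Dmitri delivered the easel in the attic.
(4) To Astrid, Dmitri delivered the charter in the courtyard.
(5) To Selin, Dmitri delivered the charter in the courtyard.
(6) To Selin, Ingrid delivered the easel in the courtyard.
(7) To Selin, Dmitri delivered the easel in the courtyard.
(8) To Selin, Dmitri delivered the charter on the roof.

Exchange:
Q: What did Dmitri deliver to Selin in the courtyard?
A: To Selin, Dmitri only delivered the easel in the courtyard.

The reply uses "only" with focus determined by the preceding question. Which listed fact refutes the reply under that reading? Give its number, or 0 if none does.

Answering "What did ...?" puts focus on the thing — here, "the easel".
So "only" ranges over things; the rest (agent = Dmitri, recipient = Selin, setting = in the courtyard) is presupposed.
Fact (5) keeps agent = Dmitri, recipient = Selin, setting = in the courtyard but has thing = the charter; that refutes the reply.
(Fact (3) would refute a reading with focus on the setting — but that is not what the question asks.)

5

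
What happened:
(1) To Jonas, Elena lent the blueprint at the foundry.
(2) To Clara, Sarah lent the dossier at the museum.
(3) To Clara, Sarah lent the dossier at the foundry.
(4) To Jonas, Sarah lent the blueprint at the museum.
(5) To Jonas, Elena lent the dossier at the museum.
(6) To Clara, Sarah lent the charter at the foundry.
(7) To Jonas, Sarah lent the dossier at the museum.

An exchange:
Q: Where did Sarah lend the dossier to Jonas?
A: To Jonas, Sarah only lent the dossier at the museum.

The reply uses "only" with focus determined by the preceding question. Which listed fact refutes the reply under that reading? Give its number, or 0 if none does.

The question "Where did ...?" targets the setting, so in the reply the focus falls on "at the museum".
"Only" then excludes alternative settings while the background — agent = Sarah, thing = the dossier, recipient = Jonas — is held fixed.
No listed fact shares that background with another setting. Nothing contradicts the reply.
(Fact (2) would refute a reading with focus on the recipient — but that is not what the question asks.)

0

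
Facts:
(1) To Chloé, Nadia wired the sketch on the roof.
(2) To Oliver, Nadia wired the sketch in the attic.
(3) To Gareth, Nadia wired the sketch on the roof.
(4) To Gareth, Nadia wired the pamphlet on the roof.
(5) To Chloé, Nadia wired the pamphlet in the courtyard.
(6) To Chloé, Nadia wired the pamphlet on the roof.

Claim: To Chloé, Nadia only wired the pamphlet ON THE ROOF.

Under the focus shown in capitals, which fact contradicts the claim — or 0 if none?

The capitals mark "on the roof" as focus. So "only" rules out other settings, with the rest (agent = Nadia, thing = the pamphlet, recipient = Chloé) as background.
Fact (5) matches on agent = Nadia, thing = the pamphlet, recipient = Chloé, but has setting = in the courtyard instead. That refutes the claim.

5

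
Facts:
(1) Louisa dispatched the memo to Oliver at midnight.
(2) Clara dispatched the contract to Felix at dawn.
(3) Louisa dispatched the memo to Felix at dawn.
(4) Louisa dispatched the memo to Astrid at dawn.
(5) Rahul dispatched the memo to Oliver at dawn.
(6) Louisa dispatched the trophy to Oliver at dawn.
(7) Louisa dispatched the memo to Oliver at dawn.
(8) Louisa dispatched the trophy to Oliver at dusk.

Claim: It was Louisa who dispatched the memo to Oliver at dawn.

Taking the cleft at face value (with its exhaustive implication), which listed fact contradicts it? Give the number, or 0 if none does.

Focus of the cleft: "Louisa" (the agent). Presupposed background: the memo as thing and Oliver as recipient and at dawn as setting.
Exhaustivity: Louisa is the only agent satisfying that background.
But fact (5) also has the memo as thing and Oliver as recipient and at dawn as setting, with agent = Rahul — so the exhaustive reading fails.

5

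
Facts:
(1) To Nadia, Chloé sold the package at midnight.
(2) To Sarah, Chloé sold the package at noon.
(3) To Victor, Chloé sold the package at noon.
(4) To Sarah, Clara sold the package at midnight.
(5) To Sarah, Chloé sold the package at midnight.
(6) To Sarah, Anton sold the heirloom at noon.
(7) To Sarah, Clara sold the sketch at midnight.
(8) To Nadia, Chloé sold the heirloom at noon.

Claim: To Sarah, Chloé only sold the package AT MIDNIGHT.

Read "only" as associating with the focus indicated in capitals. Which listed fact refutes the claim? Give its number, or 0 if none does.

The capitals mark "at midnight" as focus. So "only" rules out other settings, with the rest (Chloé as agent and the package as thing and Sarah as recipient) as background.
Fact (2) shares the background but differs in setting (at noon) — a counterexample.

2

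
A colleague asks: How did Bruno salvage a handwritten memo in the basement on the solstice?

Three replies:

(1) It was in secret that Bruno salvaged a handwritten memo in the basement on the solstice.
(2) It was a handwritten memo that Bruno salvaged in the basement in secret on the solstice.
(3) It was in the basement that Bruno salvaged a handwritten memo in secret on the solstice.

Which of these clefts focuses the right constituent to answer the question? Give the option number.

The question word "how" targets the manner.
Option (1) clefts "in secret" — that matches what the question asks about.
Option (2) clefts "a handwritten memo" — the direct object, not what was asked.
Option (3) clefts "in the basement" — the location, not what was asked.
So the congruent reply is (1).

1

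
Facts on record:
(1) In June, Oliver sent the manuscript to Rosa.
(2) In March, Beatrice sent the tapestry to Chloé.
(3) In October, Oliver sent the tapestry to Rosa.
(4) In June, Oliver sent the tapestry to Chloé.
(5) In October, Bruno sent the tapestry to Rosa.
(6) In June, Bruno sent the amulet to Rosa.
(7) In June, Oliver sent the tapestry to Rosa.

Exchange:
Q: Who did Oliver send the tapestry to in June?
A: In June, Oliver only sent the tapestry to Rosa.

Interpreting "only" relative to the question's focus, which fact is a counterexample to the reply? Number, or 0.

4

Answering "Who did ... to ...?" puts focus on the recipient — here, "Rosa".
"Only" then excludes alternative recipients while the background — Oliver as agent and the tapestry as thing and in June as setting — is held fixed.
Fact (4) shares the background with a different recipient (Chloé) — counterexample.
(Fact (3) would refute a reading with focus on the setting — but that is not what the question asks.)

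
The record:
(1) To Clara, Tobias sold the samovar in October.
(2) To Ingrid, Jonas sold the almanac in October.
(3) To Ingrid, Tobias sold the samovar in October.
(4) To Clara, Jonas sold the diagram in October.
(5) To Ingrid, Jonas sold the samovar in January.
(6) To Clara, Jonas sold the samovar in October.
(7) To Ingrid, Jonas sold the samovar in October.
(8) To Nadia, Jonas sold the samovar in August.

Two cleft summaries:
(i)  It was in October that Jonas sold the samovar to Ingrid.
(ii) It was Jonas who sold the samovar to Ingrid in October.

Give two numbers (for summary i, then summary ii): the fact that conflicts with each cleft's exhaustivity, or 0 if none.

5, 3

(i): focus "in October". Looking for agent = Jonas, thing = the samovar, recipient = Ingrid with some other setting — fact (5) has in January there. Refuted.
(ii): focus "Jonas". Looking for thing = the samovar, recipient = Ingrid, setting = in October with some other agent — fact (3) has Tobias there. Refuted.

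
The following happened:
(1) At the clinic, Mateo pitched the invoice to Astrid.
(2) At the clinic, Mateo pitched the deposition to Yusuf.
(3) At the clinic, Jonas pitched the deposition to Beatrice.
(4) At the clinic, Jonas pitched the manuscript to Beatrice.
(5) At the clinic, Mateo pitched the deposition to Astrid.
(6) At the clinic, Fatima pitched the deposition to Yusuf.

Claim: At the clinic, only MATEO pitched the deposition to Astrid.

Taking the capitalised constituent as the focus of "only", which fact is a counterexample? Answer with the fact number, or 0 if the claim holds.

Focus (in capitals) is "Mateo" — the agent. "Only" excludes alternative agents while holding fixed thing = the deposition, recipient = Astrid, setting = at the clinic.
No fact matches thing = the deposition, recipient = Astrid, setting = at the clinic with a different agent — every other fact differs on at least one backgrounded slot. So no fact refutes it.

0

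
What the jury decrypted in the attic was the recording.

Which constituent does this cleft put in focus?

In a pseudo-cleft "What ... was X", the post-copular constituent X is the focus.
Here the focus is "the recording". The backgrounded (presupposed) material includes "the jury" and "in the attic".

the recording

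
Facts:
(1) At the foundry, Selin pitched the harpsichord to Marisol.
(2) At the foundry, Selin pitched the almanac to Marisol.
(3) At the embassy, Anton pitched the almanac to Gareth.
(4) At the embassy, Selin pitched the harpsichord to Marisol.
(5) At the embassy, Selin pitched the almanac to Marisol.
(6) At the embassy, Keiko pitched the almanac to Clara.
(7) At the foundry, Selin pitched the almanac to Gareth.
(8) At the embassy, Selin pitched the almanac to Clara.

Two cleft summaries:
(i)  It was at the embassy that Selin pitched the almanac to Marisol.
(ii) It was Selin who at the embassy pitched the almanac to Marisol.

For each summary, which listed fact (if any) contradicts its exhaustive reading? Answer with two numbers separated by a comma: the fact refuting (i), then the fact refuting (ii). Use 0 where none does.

2, 0

Summary (i) focuses "at the embassy" (the setting); background Selin as agent and the almanac as thing and Marisol as recipient. Fact (2) matches that background with setting = at the foundry — refutes (i).
Summary (ii) focuses "Selin" (the agent); background the almanac as thing and Marisol as recipient and at the embassy as setting. No fact matches that background with a different agent, so 0.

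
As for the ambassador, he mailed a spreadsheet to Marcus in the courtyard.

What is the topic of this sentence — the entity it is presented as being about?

the ambassador

The construction explicitly marks "the ambassador" as what the sentence is about — the topic.
The remainder of the clause is the comment (what is said about the topic).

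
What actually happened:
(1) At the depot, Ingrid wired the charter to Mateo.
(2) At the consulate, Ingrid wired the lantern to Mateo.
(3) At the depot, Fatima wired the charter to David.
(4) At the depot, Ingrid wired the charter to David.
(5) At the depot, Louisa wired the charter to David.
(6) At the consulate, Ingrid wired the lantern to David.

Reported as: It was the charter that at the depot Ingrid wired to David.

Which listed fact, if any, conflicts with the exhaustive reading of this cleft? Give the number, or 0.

0

Focus of the cleft: "the charter" (the thing). Presupposed background: same agent, recipient, setting (Ingrid / David / at the depot).
The exhaustive reading says no other thing fits that background.
No listed fact matches the background with a different thing. Exhaustivity holds.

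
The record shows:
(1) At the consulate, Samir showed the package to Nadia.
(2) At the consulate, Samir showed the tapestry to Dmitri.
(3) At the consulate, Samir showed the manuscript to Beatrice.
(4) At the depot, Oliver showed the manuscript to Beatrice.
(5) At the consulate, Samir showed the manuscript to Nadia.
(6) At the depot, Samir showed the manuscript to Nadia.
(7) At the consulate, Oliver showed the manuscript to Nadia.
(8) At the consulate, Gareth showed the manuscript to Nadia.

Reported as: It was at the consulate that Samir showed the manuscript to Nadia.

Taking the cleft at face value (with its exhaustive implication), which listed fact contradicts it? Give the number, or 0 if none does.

6

Focus of the cleft: "at the consulate" (the setting). Presupposed background: same agent, thing, recipient (Samir / the manuscript / Nadia).
The exhaustive reading says no other setting fits that background.
But fact (6) also has same agent, thing, recipient (Samir / the manuscript / Nadia), with setting = at the depot — so the exhaustive reading fails.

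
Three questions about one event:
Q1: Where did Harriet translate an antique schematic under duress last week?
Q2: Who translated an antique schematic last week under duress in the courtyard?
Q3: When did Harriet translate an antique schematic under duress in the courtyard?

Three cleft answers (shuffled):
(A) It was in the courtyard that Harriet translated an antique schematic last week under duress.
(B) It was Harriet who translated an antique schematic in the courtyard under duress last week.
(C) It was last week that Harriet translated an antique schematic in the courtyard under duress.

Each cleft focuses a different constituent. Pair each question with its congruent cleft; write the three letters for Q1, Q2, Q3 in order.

ABC

Q1 asks about the location; cleft (A) focuses "in the courtyard", which is the location — so Q1 → A.
Q2 asks about the subject (agent); cleft (B) focuses "Harriet", which is the subject (agent) — so Q2 → B.
Q3 asks about the time; cleft (C) focuses "last week", which is the time — so Q3 → C.
Mapping: Q1→A, Q2→B, Q3→C.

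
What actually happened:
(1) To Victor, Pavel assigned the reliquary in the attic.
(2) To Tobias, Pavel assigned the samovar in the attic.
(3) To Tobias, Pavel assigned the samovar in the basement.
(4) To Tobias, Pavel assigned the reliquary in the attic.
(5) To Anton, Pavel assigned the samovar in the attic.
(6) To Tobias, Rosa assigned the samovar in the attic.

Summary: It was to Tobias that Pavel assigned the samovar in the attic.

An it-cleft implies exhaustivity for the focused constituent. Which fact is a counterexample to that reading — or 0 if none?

The cleft puts "Tobias" in focus and presupposes the open proposition with agent = Pavel, thing = the samovar, setting = in the attic.
The exhaustive reading says no other recipient fits that background.
But fact (5) also has agent = Pavel, thing = the samovar, setting = in the attic, with recipient = Anton — so the exhaustive reading fails.

5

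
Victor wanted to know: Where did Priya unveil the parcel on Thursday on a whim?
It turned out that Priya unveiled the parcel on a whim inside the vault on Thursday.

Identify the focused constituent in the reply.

The wh-word "where" asks about the location.
In the answer, "Priya", "the parcel", "on Thursday" and "on a whim" are given — repeated from the question.
The constituent filling the location gap is "inside the vault"; that is the focus and would carry nuclear stress.

inside the vault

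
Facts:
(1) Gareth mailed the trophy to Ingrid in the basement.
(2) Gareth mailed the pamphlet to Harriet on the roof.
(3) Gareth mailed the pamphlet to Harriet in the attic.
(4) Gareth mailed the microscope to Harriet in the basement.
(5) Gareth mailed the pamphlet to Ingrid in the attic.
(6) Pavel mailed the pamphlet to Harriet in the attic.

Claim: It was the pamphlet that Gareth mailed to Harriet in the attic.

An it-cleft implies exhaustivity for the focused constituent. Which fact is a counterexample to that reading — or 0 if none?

0

The cleft puts "the pamphlet" in focus and presupposes the open proposition with agent = Gareth, recipient = Harriet, setting = in the attic.
The exhaustive reading says no other thing fits that background.
No listed fact matches the background with a different thing. Exhaustivity holds.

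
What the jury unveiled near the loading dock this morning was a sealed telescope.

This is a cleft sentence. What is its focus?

In a pseudo-cleft "What ... was X", the post-copular constituent X is the focus.
Here the focus is "a sealed telescope". The backgrounded (presupposed) material includes "the jury", "this morning" and "near the loading dock".

a sealed telescope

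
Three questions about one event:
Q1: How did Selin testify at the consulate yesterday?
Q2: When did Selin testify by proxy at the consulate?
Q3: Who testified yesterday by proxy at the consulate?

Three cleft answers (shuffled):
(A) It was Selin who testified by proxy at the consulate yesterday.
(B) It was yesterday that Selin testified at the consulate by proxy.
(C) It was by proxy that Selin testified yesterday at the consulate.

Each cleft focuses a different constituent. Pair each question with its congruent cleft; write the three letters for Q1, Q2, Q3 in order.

CBA

Q1 asks about the manner; cleft (C) focuses "by proxy", which is the manner — so Q1 → C.
Q2 asks about the time; cleft (B) focuses "yesterday", which is the time — so Q2 → B.
Q3 asks about the subject (agent); cleft (A) focuses "Selin", which is the subject (agent) — so Q3 → A.
Mapping: Q1→C, Q2→B, Q3→A.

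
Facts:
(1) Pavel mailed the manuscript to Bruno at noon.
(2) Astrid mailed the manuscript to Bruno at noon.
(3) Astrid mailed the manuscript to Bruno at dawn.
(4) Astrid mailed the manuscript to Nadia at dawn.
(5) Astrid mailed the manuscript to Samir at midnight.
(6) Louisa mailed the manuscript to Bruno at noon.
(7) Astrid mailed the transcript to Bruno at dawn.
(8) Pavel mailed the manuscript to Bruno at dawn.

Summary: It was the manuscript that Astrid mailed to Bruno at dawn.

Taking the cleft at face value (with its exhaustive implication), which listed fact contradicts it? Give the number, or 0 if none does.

The cleft puts "the manuscript" in focus and presupposes the open proposition with same agent, recipient, setting (Astrid / Bruno / at dawn).
Exhaustivity: the manuscript is the only thing satisfying that background.
But fact (7) also has same agent, recipient, setting (Astrid / Bruno / at dawn), with thing = the transcript — so the exhaustive reading fails.

7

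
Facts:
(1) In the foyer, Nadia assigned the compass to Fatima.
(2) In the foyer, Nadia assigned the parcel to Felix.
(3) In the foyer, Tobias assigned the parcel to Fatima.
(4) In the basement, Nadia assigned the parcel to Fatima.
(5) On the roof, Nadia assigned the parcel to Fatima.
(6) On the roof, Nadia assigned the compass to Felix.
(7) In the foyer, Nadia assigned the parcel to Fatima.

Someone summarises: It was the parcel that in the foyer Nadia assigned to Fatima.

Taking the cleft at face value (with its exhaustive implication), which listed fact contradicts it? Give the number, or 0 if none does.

Focus of the cleft: "the parcel" (the thing). Presupposed background: same agent, recipient, setting (Nadia / Fatima / in the foyer).
Exhaustivity: the parcel is the only thing satisfying that background.
Fact (1) shares the background but with thing = the compass; exhaustivity is violated.

1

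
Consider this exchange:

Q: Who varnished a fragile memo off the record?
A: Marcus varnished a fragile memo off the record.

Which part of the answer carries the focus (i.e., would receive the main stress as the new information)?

The wh-word "who" asks about the subject (agent).
In the answer, "a fragile memo" and "off the record" are given — repeated from the question.
The constituent filling the subject (agent) gap is "Marcus"; that is the focus and would carry nuclear stress.

Marcus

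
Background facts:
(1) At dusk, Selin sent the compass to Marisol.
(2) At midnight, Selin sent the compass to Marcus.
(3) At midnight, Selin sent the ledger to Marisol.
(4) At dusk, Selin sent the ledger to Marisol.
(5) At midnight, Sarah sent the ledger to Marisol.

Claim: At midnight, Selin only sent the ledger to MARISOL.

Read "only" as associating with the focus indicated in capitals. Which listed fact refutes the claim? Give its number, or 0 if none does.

Focus (in capitals) is "Marisol" — the recipient. "Only" excludes alternative recipients while holding fixed Selin as agent and the ledger as thing and at midnight as setting.
No fact matches Selin as agent and the ledger as thing and at midnight as setting with a different recipient — every other fact differs on at least one backgrounded slot. So no fact refutes it.

0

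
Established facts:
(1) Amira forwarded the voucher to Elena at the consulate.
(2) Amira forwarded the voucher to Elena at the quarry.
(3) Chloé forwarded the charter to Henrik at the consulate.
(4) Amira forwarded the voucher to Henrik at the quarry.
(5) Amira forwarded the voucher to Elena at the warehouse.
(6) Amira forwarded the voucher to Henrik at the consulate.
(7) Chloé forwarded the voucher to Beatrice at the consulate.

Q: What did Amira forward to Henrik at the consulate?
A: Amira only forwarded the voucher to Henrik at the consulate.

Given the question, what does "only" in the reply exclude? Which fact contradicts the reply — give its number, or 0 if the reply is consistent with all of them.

0

The question "What did ...?" targets the thing, so in the reply the focus falls on "the voucher".
So "only" ranges over things; the rest (Amira as agent and Henrik as recipient and at the consulate as setting) is presupposed.
No fact keeps Amira as agent and Henrik as recipient and at the consulate as setting while changing the thing; every other fact differs on something backgrounded. The reply stands.
(Fact (1) would refute a reading with focus on the recipient — but that is not what the question asks.)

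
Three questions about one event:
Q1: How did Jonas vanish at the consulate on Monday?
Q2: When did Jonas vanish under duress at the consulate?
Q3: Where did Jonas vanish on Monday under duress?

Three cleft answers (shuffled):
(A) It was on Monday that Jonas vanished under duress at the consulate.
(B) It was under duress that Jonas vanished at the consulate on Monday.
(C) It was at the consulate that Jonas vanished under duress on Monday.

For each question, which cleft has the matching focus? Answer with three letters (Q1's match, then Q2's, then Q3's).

Q1 asks about the manner; cleft (B) focuses "under duress", which is the manner — so Q1 → B.
Q2 asks about the time; cleft (A) focuses "on Monday", which is the time — so Q2 → A.
Q3 asks about the location; cleft (C) focuses "at the consulate", which is the location — so Q3 → C.
Mapping: Q1→B, Q2→A, Q3→C.

BAC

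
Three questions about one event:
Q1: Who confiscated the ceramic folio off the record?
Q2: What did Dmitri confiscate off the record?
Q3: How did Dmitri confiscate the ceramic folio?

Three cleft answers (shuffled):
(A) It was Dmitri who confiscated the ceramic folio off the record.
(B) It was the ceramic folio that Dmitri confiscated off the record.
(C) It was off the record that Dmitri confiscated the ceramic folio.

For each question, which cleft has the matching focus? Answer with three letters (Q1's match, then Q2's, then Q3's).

Q1 asks about the subject (agent); cleft (A) focuses "Dmitri", which is the subject (agent) — so Q1 → A.
Q2 asks about the direct object; cleft (B) focuses "the ceramic folio", which is the direct object — so Q2 → B.
Q3 asks about the manner; cleft (C) focuses "off the record", which is the manner — so Q3 → C.
Mapping: Q1→A, Q2→B, Q3→C.

ABC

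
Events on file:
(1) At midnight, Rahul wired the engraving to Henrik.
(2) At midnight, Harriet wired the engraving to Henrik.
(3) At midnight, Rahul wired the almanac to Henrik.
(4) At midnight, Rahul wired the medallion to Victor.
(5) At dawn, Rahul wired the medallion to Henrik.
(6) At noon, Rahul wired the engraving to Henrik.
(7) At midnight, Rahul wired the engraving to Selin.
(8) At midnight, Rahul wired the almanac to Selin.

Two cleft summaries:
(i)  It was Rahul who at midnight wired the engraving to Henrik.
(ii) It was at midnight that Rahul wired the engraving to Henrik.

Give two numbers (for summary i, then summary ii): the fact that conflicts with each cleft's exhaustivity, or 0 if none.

2, 6

(i): focus "Rahul". Looking for same thing, recipient, setting (the engraving / Henrik / at midnight) with some other agent — fact (2) has Harriet there. Refuted.
(ii): focus "at midnight". Looking for same agent, thing, recipient (Rahul / the engraving / Henrik) with some other setting — fact (6) has at noon there. Refuted.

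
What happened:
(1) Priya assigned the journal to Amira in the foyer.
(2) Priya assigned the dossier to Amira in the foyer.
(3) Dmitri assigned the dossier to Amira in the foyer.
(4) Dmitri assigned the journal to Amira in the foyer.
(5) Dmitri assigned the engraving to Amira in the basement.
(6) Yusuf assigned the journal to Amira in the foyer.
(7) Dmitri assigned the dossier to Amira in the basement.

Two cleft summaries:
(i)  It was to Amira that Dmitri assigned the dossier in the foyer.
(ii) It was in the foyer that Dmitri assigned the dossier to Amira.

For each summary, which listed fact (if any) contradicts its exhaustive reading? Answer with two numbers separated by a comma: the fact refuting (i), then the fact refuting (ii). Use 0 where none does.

(i): focus "Amira". No fact shares same agent, thing, setting (Dmitri / the dossier / in the foyer) with a different recipient. 0.
(ii): focus "in the foyer". Looking for same agent, thing, recipient (Dmitri / the dossier / Amira) with some other setting — fact (7) has in the basement there. Refuted.

0, 7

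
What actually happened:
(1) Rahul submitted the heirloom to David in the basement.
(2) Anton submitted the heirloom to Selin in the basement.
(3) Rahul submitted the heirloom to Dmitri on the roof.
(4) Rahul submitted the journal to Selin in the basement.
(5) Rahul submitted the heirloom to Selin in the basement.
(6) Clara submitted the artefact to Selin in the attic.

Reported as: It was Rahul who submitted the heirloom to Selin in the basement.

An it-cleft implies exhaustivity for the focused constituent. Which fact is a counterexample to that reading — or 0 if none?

The cleft puts "Rahul" in focus and presupposes the open proposition with same thing, recipient, setting (the heirloom / Selin / in the basement).
Exhaustivity: Rahul is the only agent satisfying that background.
But fact (2) also has same thing, recipient, setting (the heirloom / Selin / in the basement), with agent = Anton — so the exhaustive reading fails.

2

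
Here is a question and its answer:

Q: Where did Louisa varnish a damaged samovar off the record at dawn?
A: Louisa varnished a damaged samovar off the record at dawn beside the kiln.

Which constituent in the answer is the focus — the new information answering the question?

beside the kiln

The wh-word "where" asks about the location.
In the answer, "Louisa", "a damaged samovar", "off the record" and "at dawn" are given — repeated from the question.
The constituent filling the location gap is "beside the kiln"; that is the focus and would carry nuclear stress.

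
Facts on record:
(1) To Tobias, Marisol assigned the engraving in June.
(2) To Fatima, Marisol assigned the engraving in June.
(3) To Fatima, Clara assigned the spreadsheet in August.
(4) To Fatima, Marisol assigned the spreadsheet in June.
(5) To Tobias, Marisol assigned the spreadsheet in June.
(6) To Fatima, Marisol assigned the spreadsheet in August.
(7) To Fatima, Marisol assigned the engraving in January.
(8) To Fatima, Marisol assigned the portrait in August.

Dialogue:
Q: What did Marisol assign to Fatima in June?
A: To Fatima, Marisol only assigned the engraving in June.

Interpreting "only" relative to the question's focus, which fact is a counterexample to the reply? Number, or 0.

4

The question "What did ...?" targets the thing, so in the reply the focus falls on "the engraving".
So "only" ranges over things; the rest (Marisol as agent and Fatima as recipient and in June as setting) is presupposed.
Fact (4) shares the background with a different thing (the spreadsheet) — counterexample.
(Fact (1) would refute a reading with focus on the recipient — but that is not what the question asks.)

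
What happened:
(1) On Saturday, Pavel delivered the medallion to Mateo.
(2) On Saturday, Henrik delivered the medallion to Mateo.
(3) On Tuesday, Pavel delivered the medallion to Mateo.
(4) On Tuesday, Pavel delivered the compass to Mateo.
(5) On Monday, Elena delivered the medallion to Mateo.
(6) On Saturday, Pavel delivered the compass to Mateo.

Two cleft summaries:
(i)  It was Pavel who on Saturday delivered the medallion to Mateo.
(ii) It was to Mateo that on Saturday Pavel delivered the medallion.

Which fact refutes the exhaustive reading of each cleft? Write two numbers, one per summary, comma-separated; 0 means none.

Summary (i) focuses "Pavel" (the agent); background the medallion as thing and Mateo as recipient and on Saturday as setting. Fact (2) matches that background with agent = Henrik — refutes (i).
Summary (ii) focuses "Mateo" (the recipient); background Pavel as agent and the medallion as thing and on Saturday as setting. No fact matches that background with a different recipient, so 0.

2, 0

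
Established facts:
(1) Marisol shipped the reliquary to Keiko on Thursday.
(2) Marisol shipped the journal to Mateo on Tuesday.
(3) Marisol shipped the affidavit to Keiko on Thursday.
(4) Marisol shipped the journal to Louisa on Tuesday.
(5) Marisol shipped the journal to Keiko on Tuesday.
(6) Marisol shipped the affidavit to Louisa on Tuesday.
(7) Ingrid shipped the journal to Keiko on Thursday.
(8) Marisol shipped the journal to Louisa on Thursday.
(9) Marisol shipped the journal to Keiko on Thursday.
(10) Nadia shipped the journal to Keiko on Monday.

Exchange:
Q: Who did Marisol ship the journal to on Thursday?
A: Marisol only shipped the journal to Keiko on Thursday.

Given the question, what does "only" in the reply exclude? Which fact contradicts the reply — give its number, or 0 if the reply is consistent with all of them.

8

Answering "Who did ... to ...?" puts focus on the recipient — here, "Keiko".
So "only" ranges over recipients; the rest (Marisol as agent and the journal as thing and on Thursday as setting) is presupposed.
Fact (8) keeps Marisol as agent and the journal as thing and on Thursday as setting but has recipient = Louisa; that refutes the reply.
(Fact (1) would refute a reading with focus on the thing — but that is not what the question asks.)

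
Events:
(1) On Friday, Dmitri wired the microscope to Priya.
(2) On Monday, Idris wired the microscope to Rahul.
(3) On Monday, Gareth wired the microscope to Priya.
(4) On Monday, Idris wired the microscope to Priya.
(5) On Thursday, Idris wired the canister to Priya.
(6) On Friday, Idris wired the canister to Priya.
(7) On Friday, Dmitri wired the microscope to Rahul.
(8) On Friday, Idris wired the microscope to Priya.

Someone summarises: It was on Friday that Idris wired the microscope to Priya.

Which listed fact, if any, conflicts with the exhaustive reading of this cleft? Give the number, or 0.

4

Focus of the cleft: "on Friday" (the setting). Presupposed background: same agent, thing, recipient (Idris / the microscope / Priya).
Exhaustivity: on Friday is the only setting satisfying that background.
But fact (4) also has same agent, thing, recipient (Idris / the microscope / Priya), with setting = on Monday — so the exhaustive reading fails.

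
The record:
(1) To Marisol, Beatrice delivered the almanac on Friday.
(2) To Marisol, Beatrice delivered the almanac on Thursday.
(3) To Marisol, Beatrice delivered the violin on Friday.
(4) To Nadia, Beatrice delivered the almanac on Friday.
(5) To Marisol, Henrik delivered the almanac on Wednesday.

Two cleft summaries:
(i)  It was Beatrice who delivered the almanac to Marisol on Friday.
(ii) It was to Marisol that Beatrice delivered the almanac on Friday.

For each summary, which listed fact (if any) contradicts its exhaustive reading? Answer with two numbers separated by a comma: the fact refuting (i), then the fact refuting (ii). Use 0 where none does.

(i): focus "Beatrice". No fact shares same thing, recipient, setting (the almanac / Marisol / on Friday) with a different agent. 0.
(ii): focus "Marisol". Looking for same agent, thing, setting (Beatrice / the almanac / on Friday) with some other recipient — fact (4) has Nadia there. Refuted.

0, 4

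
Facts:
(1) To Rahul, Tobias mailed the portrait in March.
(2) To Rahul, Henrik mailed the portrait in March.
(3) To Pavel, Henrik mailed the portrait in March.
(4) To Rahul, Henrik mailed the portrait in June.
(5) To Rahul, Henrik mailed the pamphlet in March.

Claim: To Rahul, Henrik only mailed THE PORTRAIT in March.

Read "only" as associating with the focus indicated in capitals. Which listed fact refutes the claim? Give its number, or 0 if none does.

5

The capitals mark "the portrait" as focus. So "only" rules out other things, with the rest (same agent, recipient, setting (Henrik / Rahul / in March)) as background.
Fact (5) shares the background but differs in thing (the pamphlet) — a counterexample.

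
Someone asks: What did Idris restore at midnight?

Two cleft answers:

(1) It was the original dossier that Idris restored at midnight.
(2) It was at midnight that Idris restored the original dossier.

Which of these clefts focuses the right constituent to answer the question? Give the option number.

The question word "what" targets the direct object.
Option (1) clefts "the original dossier" — that matches what the question asks about.
Option (2) clefts "at midnight" — the time, not what was asked.
So the congruent reply is (1).

1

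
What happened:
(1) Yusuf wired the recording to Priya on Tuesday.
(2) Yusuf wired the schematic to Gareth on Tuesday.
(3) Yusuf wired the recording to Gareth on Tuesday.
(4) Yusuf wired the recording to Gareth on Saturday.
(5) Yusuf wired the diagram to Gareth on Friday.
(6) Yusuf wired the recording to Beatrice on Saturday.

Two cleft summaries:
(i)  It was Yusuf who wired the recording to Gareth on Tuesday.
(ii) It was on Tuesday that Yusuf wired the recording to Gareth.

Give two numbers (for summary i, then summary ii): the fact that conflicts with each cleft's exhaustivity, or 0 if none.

(i): focus "Yusuf". No fact shares the recording as thing and Gareth as recipient and on Tuesday as setting with a different agent. 0.
(ii): focus "on Tuesday". Looking for Yusuf as agent and the recording as thing and Gareth as recipient with some other setting — fact (4) has on Saturday there. Refuted.

0, 4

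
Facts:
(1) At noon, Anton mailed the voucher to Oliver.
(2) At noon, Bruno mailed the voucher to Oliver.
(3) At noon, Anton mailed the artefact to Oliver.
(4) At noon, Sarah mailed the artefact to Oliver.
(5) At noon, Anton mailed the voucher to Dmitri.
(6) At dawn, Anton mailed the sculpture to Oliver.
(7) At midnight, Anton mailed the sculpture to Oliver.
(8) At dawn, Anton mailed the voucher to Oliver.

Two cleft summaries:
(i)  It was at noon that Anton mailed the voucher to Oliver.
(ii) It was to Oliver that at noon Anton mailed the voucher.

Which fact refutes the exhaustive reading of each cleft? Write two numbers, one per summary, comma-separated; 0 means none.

Summary (i) focuses "at noon" (the setting); background Anton as agent and the voucher as thing and Oliver as recipient. Fact (8) matches that background with setting = at dawn — refutes (i).
Summary (ii) focuses "Oliver" (the recipient); background Anton as agent and the voucher as thing and at noon as setting. Fact (5) matches that background with recipient = Dmitri — refutes (ii).

8, 5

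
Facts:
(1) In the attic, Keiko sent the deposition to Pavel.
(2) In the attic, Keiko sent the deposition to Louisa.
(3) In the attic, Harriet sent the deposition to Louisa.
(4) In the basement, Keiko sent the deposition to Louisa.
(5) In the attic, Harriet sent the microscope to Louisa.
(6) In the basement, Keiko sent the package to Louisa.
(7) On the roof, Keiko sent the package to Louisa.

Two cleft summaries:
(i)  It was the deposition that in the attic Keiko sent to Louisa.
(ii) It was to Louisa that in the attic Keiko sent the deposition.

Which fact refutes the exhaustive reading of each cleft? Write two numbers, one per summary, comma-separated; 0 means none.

Summary (i) focuses "the deposition" (the thing); background agent = Keiko, recipient = Louisa, setting = in the attic. No fact matches that background with a different thing, so 0.
Summary (ii) focuses "Louisa" (the recipient); background agent = Keiko, thing = the deposition, setting = in the attic. Fact (1) matches that background with recipient = Pavel — refutes (ii).

0, 1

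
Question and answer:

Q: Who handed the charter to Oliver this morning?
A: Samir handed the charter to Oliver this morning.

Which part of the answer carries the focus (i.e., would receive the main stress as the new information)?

The wh-word "who" asks about the subject (agent).
In the answer, "the charter", "to Oliver" and "this morning" are given — repeated from the question.
The constituent filling the subject (agent) gap is "Samir"; that is the focus and would carry nuclear stress.

Samir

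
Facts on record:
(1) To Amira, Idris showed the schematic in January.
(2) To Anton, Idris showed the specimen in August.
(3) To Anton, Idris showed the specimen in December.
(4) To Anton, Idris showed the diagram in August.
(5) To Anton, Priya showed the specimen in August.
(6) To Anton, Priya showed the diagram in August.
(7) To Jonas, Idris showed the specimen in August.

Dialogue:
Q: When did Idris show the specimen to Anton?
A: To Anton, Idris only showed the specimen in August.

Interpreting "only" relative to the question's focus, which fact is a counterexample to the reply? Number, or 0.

3

Answering "When did ...?" puts focus on the setting — here, "in August".
So "only" ranges over settings; the rest (same agent, thing, recipient (Idris / the specimen / Anton)) is presupposed.
Fact (3) shares the background with a different setting (in December) — counterexample.
(Fact (7) would refute a reading with focus on the recipient — but that is not what the question asks.)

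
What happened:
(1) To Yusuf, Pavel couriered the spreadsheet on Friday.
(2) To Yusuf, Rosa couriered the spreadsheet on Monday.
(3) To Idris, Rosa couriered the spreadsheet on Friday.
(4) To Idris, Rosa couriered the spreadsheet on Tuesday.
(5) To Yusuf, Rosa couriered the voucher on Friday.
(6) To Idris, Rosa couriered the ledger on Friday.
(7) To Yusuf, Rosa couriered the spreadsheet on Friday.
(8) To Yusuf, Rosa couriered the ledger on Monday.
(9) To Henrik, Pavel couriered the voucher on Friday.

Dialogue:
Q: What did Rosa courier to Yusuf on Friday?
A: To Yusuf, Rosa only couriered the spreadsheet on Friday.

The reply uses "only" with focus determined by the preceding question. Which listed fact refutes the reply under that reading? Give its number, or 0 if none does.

5

Answering "What did ...?" puts focus on the thing — here, "the spreadsheet".
"Only" then excludes alternative things while the background — Rosa as agent and Yusuf as recipient and on Friday as setting — is held fixed.
Fact (5) keeps Rosa as agent and Yusuf as recipient and on Friday as setting but has thing = the voucher; that refutes the reply.
(Fact (3) would refute a reading with focus on the recipient — but that is not what the question asks.)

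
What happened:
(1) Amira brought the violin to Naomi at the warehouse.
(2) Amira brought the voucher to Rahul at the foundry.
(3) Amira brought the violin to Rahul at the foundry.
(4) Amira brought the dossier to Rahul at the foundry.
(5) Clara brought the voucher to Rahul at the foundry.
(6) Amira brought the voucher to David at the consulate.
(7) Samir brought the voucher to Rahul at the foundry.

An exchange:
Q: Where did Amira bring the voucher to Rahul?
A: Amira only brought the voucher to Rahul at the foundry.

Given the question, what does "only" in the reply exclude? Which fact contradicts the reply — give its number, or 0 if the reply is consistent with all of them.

Answering "Where did ...?" puts focus on the setting — here, "at the foundry".
"Only" then excludes alternative settings while the background — same agent, thing, recipient (Amira / the voucher / Rahul) — is held fixed.
No listed fact shares that background with another setting. Nothing contradicts the reply.
(Fact (3) would refute a reading with focus on the thing — but that is not what the question asks.)

0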